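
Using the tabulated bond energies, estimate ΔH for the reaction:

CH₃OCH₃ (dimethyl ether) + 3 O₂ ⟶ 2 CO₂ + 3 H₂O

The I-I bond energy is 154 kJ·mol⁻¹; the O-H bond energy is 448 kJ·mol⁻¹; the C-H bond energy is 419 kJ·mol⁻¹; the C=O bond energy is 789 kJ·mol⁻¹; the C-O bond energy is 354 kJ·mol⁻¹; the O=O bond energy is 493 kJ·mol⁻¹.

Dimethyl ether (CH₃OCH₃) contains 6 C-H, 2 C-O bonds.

ΔH ≈ −1143 kJ

Bonds broken (reactants):
  C-H: 6 × 419 = 2514
  C-O: 2 × 354 = 708
  O=O: 3 × 493 = 1479
  Σ(broken) = 4701 kJ
Bonds formed (products):
  C=O: 4 × 789 = 3156
  O-H: 6 × 448 = 2688
  Σ(formed) = 5844 kJ
ΔH = Σ(broken) − Σ(formed) = 4701 − 5844 = −1143 kJ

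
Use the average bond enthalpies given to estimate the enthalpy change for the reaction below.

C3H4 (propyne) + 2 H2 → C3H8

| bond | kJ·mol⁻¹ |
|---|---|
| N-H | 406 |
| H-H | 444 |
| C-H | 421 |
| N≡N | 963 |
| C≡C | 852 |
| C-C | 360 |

ΔH ≈ −304 kJ

Bonds broken (reactants):
  C≡C: 1 × 852 = 852
  C-C: 1 × 360 = 360
  C-H: 4 × 421 = 1684
  H-H: 2 × 444 = 888
  Σ(broken) = 3784 kJ
Bonds formed (products):
  C-C: 2 × 360 = 720
  C-H: 8 × 421 = 3368
  Σ(formed) = 4088 kJ
ΔH = Σ(broken) − Σ(formed) = 3784 − 4088 = −304 kJ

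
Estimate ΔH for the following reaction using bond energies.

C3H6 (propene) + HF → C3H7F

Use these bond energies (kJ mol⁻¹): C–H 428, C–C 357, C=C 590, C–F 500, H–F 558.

ΔH ≈ −137 kJ

Bonds broken (reactants):
  C–C: 1 × 357 = 357
  C–H: 6 × 428 = 2568
  C=C: 1 × 590 = 590
  H–F: 1 × 558 = 558
  Σ(broken) = 4073 kJ
Bonds formed (products):
  C–C: 2 × 357 = 714
  C–F: 1 × 500 = 500
  C–H: 7 × 428 = 2996
  Σ(formed) = 4210 kJ
ΔH = Σ(broken) − Σ(formed) = 4073 − 4210 = −137 kJ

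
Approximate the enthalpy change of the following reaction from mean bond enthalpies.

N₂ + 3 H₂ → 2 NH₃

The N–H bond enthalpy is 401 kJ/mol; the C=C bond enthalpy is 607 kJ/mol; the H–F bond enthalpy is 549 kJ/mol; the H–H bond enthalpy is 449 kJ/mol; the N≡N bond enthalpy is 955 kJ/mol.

Bonds broken (reactants):
  H–H: 3 × 449 = 1347
  N≡N: 1 × 955 = 955
  Σ(broken) = 2302 kJ
Bonds formed (products):
  N–H: 6 × 401 = 2406
  Σ(formed) = 2406 kJ
ΔH = Σ(broken) − Σ(formed) = 2302 − 2406 = −104 kJ

ΔH ≈ −104 kJ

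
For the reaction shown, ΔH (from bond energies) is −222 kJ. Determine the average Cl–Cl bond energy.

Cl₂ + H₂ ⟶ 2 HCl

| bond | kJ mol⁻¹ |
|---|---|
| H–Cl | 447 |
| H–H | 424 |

Let D be the Cl–Cl bond energy.
Σ(broken) = 1×D + 1×424 = 424 + D
Σ(formed) = 2×447 = 894
ΔH = Σ(broken) − Σ(formed) = (424 + D) − (894) = −470 + D
Setting this equal to −222 kJ gives D = 248 kJ/mol.

D(Cl–Cl) ≈ 248 kJ/mol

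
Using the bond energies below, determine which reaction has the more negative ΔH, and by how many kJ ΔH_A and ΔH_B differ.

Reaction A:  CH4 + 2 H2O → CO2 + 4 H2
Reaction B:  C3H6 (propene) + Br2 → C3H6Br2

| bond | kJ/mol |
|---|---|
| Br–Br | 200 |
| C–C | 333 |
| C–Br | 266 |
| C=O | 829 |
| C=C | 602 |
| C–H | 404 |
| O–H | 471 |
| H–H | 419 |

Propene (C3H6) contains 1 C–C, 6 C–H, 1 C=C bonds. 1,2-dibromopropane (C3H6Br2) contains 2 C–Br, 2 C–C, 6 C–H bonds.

Reaction A:
  Bonds broken (reactants):
    C–H: 4 × 404 = 1616
    O–H: 4 × 471 = 1884
    Σ(broken) = 3500 kJ
  Bonds formed (products):
    C=O: 2 × 829 = 1658
    H–H: 4 × 419 = 1676
    Σ(formed) = 3334 kJ
  ΔH_A = 3500 − 3334 = +166 kJ
Reaction B:
  Bonds broken (reactants):
    Br–Br: 1 × 200 = 200
    C–C: 1 × 333 = 333
    C–H: 6 × 404 = 2424
    C=C: 1 × 602 = 602
    Σ(broken) = 3559 kJ
  Bonds formed (products):
    C–Br: 2 × 266 = 532
    C–C: 2 × 333 = 666
    C–H: 6 × 404 = 2424
    Σ(formed) = 3622 kJ
  ΔH_B = 3559 − 3622 = −63 kJ
ΔH_A − ΔH_B = +229 kJ, so reaction B has the more negative ΔH; |ΔH_A − ΔH_B| = 229 kJ.

Reaction B, by 229 kJ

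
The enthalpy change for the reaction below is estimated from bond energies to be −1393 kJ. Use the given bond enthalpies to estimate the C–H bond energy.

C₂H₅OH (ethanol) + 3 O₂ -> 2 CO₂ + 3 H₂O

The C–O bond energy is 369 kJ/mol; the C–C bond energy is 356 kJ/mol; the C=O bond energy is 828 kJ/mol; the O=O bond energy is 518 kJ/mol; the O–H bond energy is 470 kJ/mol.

Let D be the C–H bond energy.
Σ(broken) = 1×356 + 5×D + 1×369 + 1×470 + 3×518 = 2749 + 5D
Σ(formed) = 4×828 + 6×470 = 6132
ΔH = Σ(broken) − Σ(formed) = (2749 + 5D) − (6132) = −3383 + 5D
Setting this equal to −1393 kJ gives 5D = 1990, so D = 398 kJ/mol.

D(C–H) ≈ 398 kJ/mol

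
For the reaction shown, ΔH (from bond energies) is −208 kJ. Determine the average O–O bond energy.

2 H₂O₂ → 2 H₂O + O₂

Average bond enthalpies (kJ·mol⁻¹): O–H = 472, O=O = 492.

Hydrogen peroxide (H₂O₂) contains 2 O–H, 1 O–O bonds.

D(O–O) ≈ 142 kJ/mol

Let D be the O–O bond energy.
Σ(broken) = 4×472 + 2×D = 1888 + 2D
Σ(formed) = 4×472 + 1×492 = 2380
ΔH = Σ(broken) − Σ(formed) = (1888 + 2D) − (2380) = −492 + 2D
Setting this equal to −208 kJ gives 2D = 284, so D = 142 kJ/mol.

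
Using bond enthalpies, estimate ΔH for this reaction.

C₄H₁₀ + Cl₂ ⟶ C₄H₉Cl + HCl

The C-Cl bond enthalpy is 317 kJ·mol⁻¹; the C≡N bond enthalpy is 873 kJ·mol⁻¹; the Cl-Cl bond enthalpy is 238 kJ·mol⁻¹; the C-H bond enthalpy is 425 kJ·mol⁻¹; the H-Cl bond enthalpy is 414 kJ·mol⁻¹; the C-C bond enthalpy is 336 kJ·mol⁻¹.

ΔH ≈ −68 kJ

Bonds broken (reactants):
  C-C: 3 × 336 = 1008
  C-H: 10 × 425 = 4250
  Cl-Cl: 1 × 238 = 238
  Σ(broken) = 5496 kJ
Bonds formed (products):
  C-C: 3 × 336 = 1008
  C-Cl: 1 × 317 = 317
  C-H: 9 × 425 = 3825
  H-Cl: 1 × 414 = 414
  Σ(formed) = 5564 kJ
ΔH = Σ(broken) − Σ(formed) = 5496 − 5564 = −68 kJ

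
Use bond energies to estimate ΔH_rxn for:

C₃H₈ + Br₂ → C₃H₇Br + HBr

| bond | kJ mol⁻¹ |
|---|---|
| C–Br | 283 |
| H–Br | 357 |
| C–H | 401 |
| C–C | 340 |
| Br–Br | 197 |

ΔH ≈ −42 kJ

Bonds broken (reactants):
  Br–Br: 1 × 197 = 197
  C–C: 2 × 340 = 680
  C–H: 8 × 401 = 3208
  Σ(broken) = 4085 kJ
Bonds formed (products):
  C–Br: 1 × 283 = 283
  C–C: 2 × 340 = 680
  C–H: 7 × 401 = 2807
  H–Br: 1 × 357 = 357
  Σ(formed) = 4127 kJ
ΔH = Σ(broken) − Σ(formed) = 4085 − 4127 = −42 kJ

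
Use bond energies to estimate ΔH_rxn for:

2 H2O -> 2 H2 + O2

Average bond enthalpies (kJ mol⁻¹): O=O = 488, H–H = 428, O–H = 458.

Bonds broken (reactants):
  O–H: 4 × 458 = 1832
  Σ(broken) = 1832 kJ
Bonds formed (products):
  H–H: 2 × 428 = 856
  O=O: 1 × 488 = 488
  Σ(formed) = 1344 kJ
ΔH = Σ(broken) − Σ(formed) = 1832 − 1344 = +488 kJ

ΔH ≈ +488 kJ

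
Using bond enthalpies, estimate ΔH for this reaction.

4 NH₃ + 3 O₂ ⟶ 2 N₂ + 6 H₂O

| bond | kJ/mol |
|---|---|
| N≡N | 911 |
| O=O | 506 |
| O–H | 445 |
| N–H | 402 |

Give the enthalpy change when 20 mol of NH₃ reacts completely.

Bonds broken (reactants):
  N–H: 12 × 402 = 4824
  O=O: 3 × 506 = 1518
  Σ(broken) = 6342 kJ
Bonds formed (products):
  N≡N: 2 × 911 = 1822
  O–H: 12 × 445 = 5340
  Σ(formed) = 7162 kJ
ΔH = Σ(broken) − Σ(formed) = 6342 − 7162 = −820 kJ
For 5× the reaction as written: 5 × (−820) = −4100 kJ

ΔH = −4100 kJ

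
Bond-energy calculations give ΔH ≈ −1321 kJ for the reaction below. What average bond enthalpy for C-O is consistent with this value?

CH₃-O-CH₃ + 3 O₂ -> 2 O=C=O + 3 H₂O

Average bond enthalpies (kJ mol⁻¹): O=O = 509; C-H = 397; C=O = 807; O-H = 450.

D(C-O) ≈ 349 kJ/mol

Let D be the C-O bond energy.
Σ(broken) = 6×397 + 2×D + 3×509 = 3909 + 2D
Σ(formed) = 4×807 + 6×450 = 5928
ΔH = Σ(broken) − Σ(formed) = (3909 + 2D) − (5928) = −2019 + 2D
Setting this equal to −1321 kJ gives 2D = 698, so D = 349 kJ/mol.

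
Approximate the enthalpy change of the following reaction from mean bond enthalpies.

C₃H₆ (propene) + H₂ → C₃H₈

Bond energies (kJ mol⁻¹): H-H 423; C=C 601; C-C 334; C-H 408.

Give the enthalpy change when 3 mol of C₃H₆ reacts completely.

ΔH = −378 kJ

Bonds broken (reactants):
  C-C: 1 × 334 = 334
  C-H: 6 × 408 = 2448
  C=C: 1 × 601 = 601
  H-H: 1 × 423 = 423
  Σ(broken) = 3806 kJ
Bonds formed (products):
  C-C: 2 × 334 = 668
  C-H: 8 × 408 = 3264
  Σ(formed) = 3932 kJ
ΔH = Σ(broken) − Σ(formed) = 3806 − 3932 = −126 kJ
For 3× the reaction as written: 3 × (−126) = −378 kJ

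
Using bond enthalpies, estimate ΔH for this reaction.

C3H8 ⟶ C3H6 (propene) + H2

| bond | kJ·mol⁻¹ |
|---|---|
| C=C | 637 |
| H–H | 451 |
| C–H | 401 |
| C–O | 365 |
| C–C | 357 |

ΔH ≈ +71 kJ

Bonds broken (reactants):
  C–C: 2 × 357 = 714
  C–H: 8 × 401 = 3208
  Σ(broken) = 3922 kJ
Bonds formed (products):
  C–C: 1 × 357 = 357
  C–H: 6 × 401 = 2406
  C=C: 1 × 637 = 637
  H–H: 1 × 451 = 451
  Σ(formed) = 3851 kJ
ΔH = Σ(broken) − Σ(formed) = 3922 − 3851 = +71 kJ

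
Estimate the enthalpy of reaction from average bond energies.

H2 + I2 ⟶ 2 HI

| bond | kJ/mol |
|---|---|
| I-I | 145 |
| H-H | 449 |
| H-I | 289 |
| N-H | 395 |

Bonds broken (reactants):
  H-H: 1 × 449 = 449
  I-I: 1 × 145 = 145
  Σ(broken) = 594 kJ
Bonds formed (products):
  H-I: 2 × 289 = 578
  Σ(formed) = 578 kJ
ΔH = Σ(broken) − Σ(formed) = 594 − 578 = +16 kJ

ΔH ≈ +16 kJ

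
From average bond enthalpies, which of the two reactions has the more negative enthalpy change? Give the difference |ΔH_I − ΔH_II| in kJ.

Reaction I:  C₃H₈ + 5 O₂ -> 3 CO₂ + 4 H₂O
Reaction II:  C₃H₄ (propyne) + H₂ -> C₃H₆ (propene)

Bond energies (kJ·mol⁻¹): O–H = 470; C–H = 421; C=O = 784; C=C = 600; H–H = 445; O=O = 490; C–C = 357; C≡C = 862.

Reaction I, by 1797 kJ

Reaction I:
  Bonds broken (reactants):
    C–C: 2 × 357 = 714
    C–H: 8 × 421 = 3368
    O=O: 5 × 490 = 2450
    Σ(broken) = 6532 kJ
  Bonds formed (products):
    C=O: 6 × 784 = 4704
    O–H: 8 × 470 = 3760
    Σ(formed) = 8464 kJ
  ΔH_I = 6532 − 8464 = −1932 kJ
Reaction II:
  Bonds broken (reactants):
    C≡C: 1 × 862 = 862
    C–C: 1 × 357 = 357
    C–H: 4 × 421 = 1684
    H–H: 1 × 445 = 445
    Σ(broken) = 3348 kJ
  Bonds formed (products):
    C–C: 1 × 357 = 357
    C–H: 6 × 421 = 2526
    C=C: 1 × 600 = 600
    Σ(formed) = 3483 kJ
  ΔH_II = 3348 − 3483 = −135 kJ
ΔH_I − ΔH_II = −1797 kJ, so reaction I has the more negative ΔH; |ΔH_I − ΔH_II| = 1797 kJ.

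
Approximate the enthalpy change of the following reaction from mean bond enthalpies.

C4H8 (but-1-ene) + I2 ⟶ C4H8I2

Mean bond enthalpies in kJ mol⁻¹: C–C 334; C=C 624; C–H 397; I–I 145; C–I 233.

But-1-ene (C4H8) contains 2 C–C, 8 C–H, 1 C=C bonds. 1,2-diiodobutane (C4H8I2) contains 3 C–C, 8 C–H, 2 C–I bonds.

Bonds broken (reactants):
  C–C: 2 × 334 = 668
  C–H: 8 × 397 = 3176
  C=C: 1 × 624 = 624
  I–I: 1 × 145 = 145
  Σ(broken) = 4613 kJ
Bonds formed (products):
  C–C: 3 × 334 = 1002
  C–H: 8 × 397 = 3176
  C–I: 2 × 233 = 466
  Σ(formed) = 4644 kJ
ΔH = Σ(broken) − Σ(formed) = 4613 − 4644 = −31 kJ

ΔH ≈ −31 kJ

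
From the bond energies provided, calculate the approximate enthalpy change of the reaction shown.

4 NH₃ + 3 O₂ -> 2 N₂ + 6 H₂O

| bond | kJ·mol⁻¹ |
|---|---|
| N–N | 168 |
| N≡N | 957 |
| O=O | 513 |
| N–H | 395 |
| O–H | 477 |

Bonds broken (reactants):
  N–H: 12 × 395 = 4740
  O=O: 3 × 513 = 1539
  Σ(broken) = 6279 kJ
Bonds formed (products):
  N≡N: 2 × 957 = 1914
  O–H: 12 × 477 = 5724
  Σ(formed) = 7638 kJ
ΔH = Σ(broken) − Σ(formed) = 6279 − 7638 = −1359 kJ

ΔH ≈ −1359 kJ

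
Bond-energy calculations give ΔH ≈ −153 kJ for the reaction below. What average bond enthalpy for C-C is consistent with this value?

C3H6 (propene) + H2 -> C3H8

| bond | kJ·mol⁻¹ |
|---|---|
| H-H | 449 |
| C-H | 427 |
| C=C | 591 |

D(C-C) ≈ 339 kJ/mol

Let D be the C-C bond energy.
Σ(broken) = 1×D + 6×427 + 1×591 + 1×449 = 3602 + D
Σ(formed) = 2×D + 8×427 = 3416 + 2D
ΔH = Σ(broken) − Σ(formed) = (3602 + D) − (3416 + 2D) = +186 − D
Setting this equal to −153 kJ gives D = 339 kJ/mol.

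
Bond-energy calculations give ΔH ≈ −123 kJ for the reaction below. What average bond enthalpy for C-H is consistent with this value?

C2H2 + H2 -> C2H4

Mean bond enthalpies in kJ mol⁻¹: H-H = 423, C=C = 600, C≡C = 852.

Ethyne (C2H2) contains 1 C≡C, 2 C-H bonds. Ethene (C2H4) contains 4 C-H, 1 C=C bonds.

D(C-H) ≈ 399 kJ/mol

Let D be the C-H bond energy.
Σ(broken) = 1×852 + 2×D + 1×423 = 1275 + 2D
Σ(formed) = 4×D + 1×600 = 600 + 4D
ΔH = Σ(broken) − Σ(formed) = (1275 + 2D) − (600 + 4D) = +675 − 2D
Setting this equal to −123 kJ gives 2D = 798, so D = 399 kJ/mol.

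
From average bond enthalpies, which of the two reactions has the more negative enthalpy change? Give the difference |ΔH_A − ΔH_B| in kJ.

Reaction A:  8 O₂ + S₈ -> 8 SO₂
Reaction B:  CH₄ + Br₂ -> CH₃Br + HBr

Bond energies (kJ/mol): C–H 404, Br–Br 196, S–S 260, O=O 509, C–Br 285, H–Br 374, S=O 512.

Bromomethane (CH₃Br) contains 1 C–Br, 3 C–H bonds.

Reaction A, by 1981 kJ

Reaction A:
  Bonds broken (reactants):
    O=O: 8 × 509 = 4072
    S–S: 8 × 260 = 2080
    Σ(broken) = 6152 kJ
  Bonds formed (products):
    S=O: 16 × 512 = 8192
    Σ(formed) = 8192 kJ
  ΔH_A = 6152 − 8192 = −2040 kJ
Reaction B:
  Bonds broken (reactants):
    Br–Br: 1 × 196 = 196
    C–H: 4 × 404 = 1616
    Σ(broken) = 1812 kJ
  Bonds formed (products):
    C–Br: 1 × 285 = 285
    C–H: 3 × 404 = 1212
    H–Br: 1 × 374 = 374
    Σ(formed) = 1871 kJ
  ΔH_B = 1812 − 1871 = −59 kJ
ΔH_A − ΔH_B = −1981 kJ, so reaction A has the more negative ΔH; |ΔH_A − ΔH_B| = 1981 kJ.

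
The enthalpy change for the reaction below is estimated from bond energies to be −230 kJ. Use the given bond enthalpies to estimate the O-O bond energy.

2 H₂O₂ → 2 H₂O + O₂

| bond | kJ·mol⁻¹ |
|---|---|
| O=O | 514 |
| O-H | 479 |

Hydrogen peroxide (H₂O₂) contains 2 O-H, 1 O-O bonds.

Let D be the O-O bond energy.
Σ(broken) = 4×479 + 2×D = 1916 + 2D
Σ(formed) = 4×479 + 1×514 = 2430
ΔH = Σ(broken) − Σ(formed) = (1916 + 2D) − (2430) = −514 + 2D
Setting this equal to −230 kJ gives 2D = 284, so D = 142 kJ/mol.

D(O-O) ≈ 142 kJ/mol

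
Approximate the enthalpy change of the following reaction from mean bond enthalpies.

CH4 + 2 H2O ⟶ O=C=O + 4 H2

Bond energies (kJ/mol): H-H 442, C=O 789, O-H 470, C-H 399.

ΔH ≈ +130 kJ

Bonds broken (reactants):
  C-H: 4 × 399 = 1596
  O-H: 4 × 470 = 1880
  Σ(broken) = 3476 kJ
Bonds formed (products):
  C=O: 2 × 789 = 1578
  H-H: 4 × 442 = 1768
  Σ(formed) = 3346 kJ
ΔH = Σ(broken) − Σ(formed) = 3476 − 3346 = +130 kJ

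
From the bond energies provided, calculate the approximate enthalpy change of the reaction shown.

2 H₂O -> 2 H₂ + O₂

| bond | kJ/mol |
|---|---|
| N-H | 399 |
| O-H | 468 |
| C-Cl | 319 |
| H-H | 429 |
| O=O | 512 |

ΔH ≈ +502 kJ

Bonds broken (reactants):
  O-H: 4 × 468 = 1872
  Σ(broken) = 1872 kJ
Bonds formed (products):
  H-H: 2 × 429 = 858
  O=O: 1 × 512 = 512
  Σ(formed) = 1370 kJ
ΔH = Σ(broken) − Σ(formed) = 1872 − 1370 = +502 kJ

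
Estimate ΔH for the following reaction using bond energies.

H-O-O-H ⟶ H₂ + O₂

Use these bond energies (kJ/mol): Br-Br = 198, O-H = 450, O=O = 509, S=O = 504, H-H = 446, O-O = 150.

ΔH ≈ +95 kJ

Bonds broken (reactants):
  O-H: 2 × 450 = 900
  O-O: 1 × 150 = 150
  Σ(broken) = 1050 kJ
Bonds formed (products):
  H-H: 1 × 446 = 446
  O=O: 1 × 509 = 509
  Σ(formed) = 955 kJ
ΔH = Σ(broken) − Σ(formed) = 1050 − 955 = +95 kJ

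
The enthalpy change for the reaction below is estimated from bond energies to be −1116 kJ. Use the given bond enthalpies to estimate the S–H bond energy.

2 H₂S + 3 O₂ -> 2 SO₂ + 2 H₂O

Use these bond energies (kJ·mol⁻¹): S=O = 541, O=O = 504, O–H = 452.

D(S–H) ≈ 336 kJ/mol

Let D be the S–H bond energy.
Σ(broken) = 3×504 + 4×D = 1512 + 4D
Σ(formed) = 4×452 + 4×541 = 3972
ΔH = Σ(broken) − Σ(formed) = (1512 + 4D) − (3972) = −2460 + 4D
Setting this equal to −1116 kJ gives 4D = 1344, so D = 336 kJ/mol.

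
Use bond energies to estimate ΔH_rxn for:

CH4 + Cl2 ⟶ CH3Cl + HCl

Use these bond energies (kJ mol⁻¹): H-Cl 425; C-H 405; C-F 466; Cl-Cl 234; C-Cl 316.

ΔH ≈ −102 kJ

Bonds broken (reactants):
  C-H: 4 × 405 = 1620
  Cl-Cl: 1 × 234 = 234
  Σ(broken) = 1854 kJ
Bonds formed (products):
  C-Cl: 1 × 316 = 316
  C-H: 3 × 405 = 1215
  H-Cl: 1 × 425 = 425
  Σ(formed) = 1956 kJ
ΔH = Σ(broken) − Σ(formed) = 1854 − 1956 = −102 kJ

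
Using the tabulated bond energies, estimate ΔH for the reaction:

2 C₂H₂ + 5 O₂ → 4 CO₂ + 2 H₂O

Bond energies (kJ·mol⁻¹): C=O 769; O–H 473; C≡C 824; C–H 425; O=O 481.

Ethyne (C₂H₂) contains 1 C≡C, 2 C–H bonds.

Bonds broken (reactants):
  C≡C: 2 × 824 = 1648
  C–H: 4 × 425 = 1700
  O=O: 5 × 481 = 2405
  Σ(broken) = 5753 kJ
Bonds formed (products):
  C=O: 8 × 769 = 6152
  O–H: 4 × 473 = 1892
  Σ(formed) = 8044 kJ
ΔH = Σ(broken) − Σ(formed) = 5753 − 8044 = −2291 kJ

ΔH ≈ −2291 kJ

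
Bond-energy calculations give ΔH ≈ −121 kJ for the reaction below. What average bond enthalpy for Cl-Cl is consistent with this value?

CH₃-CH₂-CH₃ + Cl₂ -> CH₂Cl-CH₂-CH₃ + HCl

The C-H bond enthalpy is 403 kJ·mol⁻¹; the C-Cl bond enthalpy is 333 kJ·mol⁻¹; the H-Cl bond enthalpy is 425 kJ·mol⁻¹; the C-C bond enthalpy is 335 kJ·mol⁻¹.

D(Cl-Cl) ≈ 234 kJ/mol

Let D be the Cl-Cl bond energy.
Σ(broken) = 2×335 + 8×403 + 1×D = 3894 + D
Σ(formed) = 2×335 + 1×333 + 7×403 + 1×425 = 4249
ΔH = Σ(broken) − Σ(formed) = (3894 + D) − (4249) = −355 + D
Setting this equal to −121 kJ gives D = 234 kJ/mol.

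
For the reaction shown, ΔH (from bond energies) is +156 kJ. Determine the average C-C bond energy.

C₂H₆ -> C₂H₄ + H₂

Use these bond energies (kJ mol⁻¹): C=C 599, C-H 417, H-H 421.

D(C-C) ≈ 342 kJ/mol

Let D be the C-C bond energy.
Σ(broken) = 1×D + 6×417 = 2502 + D
Σ(formed) = 4×417 + 1×599 + 1×421 = 2688
ΔH = Σ(broken) − Σ(formed) = (2502 + D) − (2688) = −186 + D
Setting this equal to +156 kJ gives D = 342 kJ/mol.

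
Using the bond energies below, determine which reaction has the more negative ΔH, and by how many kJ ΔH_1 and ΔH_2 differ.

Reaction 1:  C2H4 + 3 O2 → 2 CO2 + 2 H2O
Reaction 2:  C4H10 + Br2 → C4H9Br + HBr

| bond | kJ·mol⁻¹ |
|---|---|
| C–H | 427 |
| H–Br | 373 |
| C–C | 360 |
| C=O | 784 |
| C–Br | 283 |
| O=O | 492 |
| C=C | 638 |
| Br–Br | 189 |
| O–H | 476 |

Reaction 1:
  Bonds broken (reactants):
    C–H: 4 × 427 = 1708
    C=C: 1 × 638 = 638
    O=O: 3 × 492 = 1476
    Σ(broken) = 3822 kJ
  Bonds formed (products):
    C=O: 4 × 784 = 3136
    O–H: 4 × 476 = 1904
    Σ(formed) = 5040 kJ
  ΔH_1 = 3822 − 5040 = −1218 kJ
Reaction 2:
  Bonds broken (reactants):
    Br–Br: 1 × 189 = 189
    C–C: 3 × 360 = 1080
    C–H: 10 × 427 = 4270
    Σ(broken) = 5539 kJ
  Bonds formed (products):
    C–Br: 1 × 283 = 283
    C–C: 3 × 360 = 1080
    C–H: 9 × 427 = 3843
    H–Br: 1 × 373 = 373
    Σ(formed) = 5579 kJ
  ΔH_2 = 5539 − 5579 = −40 kJ
ΔH_1 − ΔH_2 = −1178 kJ, so reaction 1 has the more negative ΔH; |ΔH_1 − ΔH_2| = 1178 kJ.

Reaction 1, by 1178 kJ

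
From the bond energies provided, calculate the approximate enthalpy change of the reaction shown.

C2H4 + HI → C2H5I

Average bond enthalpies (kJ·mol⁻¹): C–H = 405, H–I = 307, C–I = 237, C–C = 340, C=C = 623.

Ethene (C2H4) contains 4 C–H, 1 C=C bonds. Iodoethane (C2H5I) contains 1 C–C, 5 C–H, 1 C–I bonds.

ΔH ≈ −52 kJ

Bonds broken (reactants):
  C–H: 4 × 405 = 1620
  C=C: 1 × 623 = 623
  H–I: 1 × 307 = 307
  Σ(broken) = 2550 kJ
Bonds formed (products):
  C–C: 1 × 340 = 340
  C–H: 5 × 405 = 2025
  C–I: 1 × 237 = 237
  Σ(formed) = 2602 kJ
ΔH = Σ(broken) − Σ(formed) = 2550 − 2602 = −52 kJ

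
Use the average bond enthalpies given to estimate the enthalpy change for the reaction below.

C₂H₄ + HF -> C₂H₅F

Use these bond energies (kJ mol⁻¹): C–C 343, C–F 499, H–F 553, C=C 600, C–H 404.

Bonds broken (reactants):
  C–H: 4 × 404 = 1616
  C=C: 1 × 600 = 600
  H–F: 1 × 553 = 553
  Σ(broken) = 2769 kJ
Bonds formed (products):
  C–C: 1 × 343 = 343
  C–F: 1 × 499 = 499
  C–H: 5 × 404 = 2020
  Σ(formed) = 2862 kJ
ΔH = Σ(broken) − Σ(formed) = 2769 − 2862 = −93 kJ

ΔH ≈ −93 kJ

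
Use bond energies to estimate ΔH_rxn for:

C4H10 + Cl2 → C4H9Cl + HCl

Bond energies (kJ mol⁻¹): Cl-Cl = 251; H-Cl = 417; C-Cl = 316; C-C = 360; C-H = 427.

ΔH ≈ −55 kJ

Bonds broken (reactants):
  C-C: 3 × 360 = 1080
  C-H: 10 × 427 = 4270
  Cl-Cl: 1 × 251 = 251
  Σ(broken) = 5601 kJ
Bonds formed (products):
  C-C: 3 × 360 = 1080
  C-Cl: 1 × 316 = 316
  C-H: 9 × 427 = 3843
  H-Cl: 1 × 417 = 417
  Σ(formed) = 5656 kJ
ΔH = Σ(broken) − Σ(formed) = 5601 − 5656 = −55 kJ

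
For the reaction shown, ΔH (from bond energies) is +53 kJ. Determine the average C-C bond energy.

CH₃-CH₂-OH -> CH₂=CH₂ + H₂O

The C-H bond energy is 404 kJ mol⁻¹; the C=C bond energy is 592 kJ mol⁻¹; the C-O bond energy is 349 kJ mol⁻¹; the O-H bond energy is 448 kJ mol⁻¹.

Let D be the C-C bond energy.
Σ(broken) = 1×D + 5×404 + 1×349 + 1×448 = 2817 + D
Σ(formed) = 4×404 + 1×592 + 2×448 = 3104
ΔH = Σ(broken) − Σ(formed) = (2817 + D) − (3104) = −287 + D
Setting this equal to +53 kJ gives D = 340 kJ/mol.

D(C-C) ≈ 340 kJ/mol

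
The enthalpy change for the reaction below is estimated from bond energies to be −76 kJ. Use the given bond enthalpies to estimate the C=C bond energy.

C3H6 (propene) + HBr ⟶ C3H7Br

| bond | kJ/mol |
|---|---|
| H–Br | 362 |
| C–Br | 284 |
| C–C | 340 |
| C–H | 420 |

D(C=C) ≈ 606 kJ/mol

Let D be the C=C bond energy.
Σ(broken) = 1×340 + 6×420 + 1×D + 1×362 = 3222 + D
Σ(formed) = 1×284 + 2×340 + 7×420 = 3904
ΔH = Σ(broken) − Σ(formed) = (3222 + D) − (3904) = −682 + D
Setting this equal to −76 kJ gives D = 606 kJ/mol.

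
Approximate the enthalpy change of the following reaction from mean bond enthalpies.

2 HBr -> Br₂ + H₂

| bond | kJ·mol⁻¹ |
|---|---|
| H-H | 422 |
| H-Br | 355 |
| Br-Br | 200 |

Bonds broken (reactants):
  H-Br: 2 × 355 = 710
  Σ(broken) = 710 kJ
Bonds formed (products):
  Br-Br: 1 × 200 = 200
  H-H: 1 × 422 = 422
  Σ(formed) = 622 kJ
ΔH = Σ(broken) − Σ(formed) = 710 − 622 = +88 kJ

ΔH ≈ +88 kJ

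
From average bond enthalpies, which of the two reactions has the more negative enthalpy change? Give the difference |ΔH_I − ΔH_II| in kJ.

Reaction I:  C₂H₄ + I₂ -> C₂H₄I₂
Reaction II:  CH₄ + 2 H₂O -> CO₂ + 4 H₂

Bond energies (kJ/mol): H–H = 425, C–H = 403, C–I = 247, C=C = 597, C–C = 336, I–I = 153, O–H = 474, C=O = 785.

Reaction I:
  Bonds broken (reactants):
    C–H: 4 × 403 = 1612
    C=C: 1 × 597 = 597
    I–I: 1 × 153 = 153
    Σ(broken) = 2362 kJ
  Bonds formed (products):
    C–C: 1 × 336 = 336
    C–H: 4 × 403 = 1612
    C–I: 2 × 247 = 494
    Σ(formed) = 2442 kJ
  ΔH_I = 2362 − 2442 = −80 kJ
Reaction II:
  Bonds broken (reactants):
    C–H: 4 × 403 = 1612
    O–H: 4 × 474 = 1896
    Σ(broken) = 3508 kJ
  Bonds formed (products):
    C=O: 2 × 785 = 1570
    H–H: 4 × 425 = 1700
    Σ(formed) = 3270 kJ
  ΔH_II = 3508 − 3270 = +238 kJ
ΔH_I − ΔH_II = −318 kJ, so reaction I has the more negative ΔH; |ΔH_I − ΔH_II| = 318 kJ.

Reaction I, by 318 kJ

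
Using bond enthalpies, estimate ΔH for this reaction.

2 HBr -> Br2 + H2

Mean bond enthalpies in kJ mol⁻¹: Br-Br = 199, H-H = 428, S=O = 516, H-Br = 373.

ΔH ≈ +119 kJ

Bonds broken (reactants):
  H-Br: 2 × 373 = 746
  Σ(broken) = 746 kJ
Bonds formed (products):
  Br-Br: 1 × 199 = 199
  H-H: 1 × 428 = 428
  Σ(formed) = 627 kJ
ΔH = Σ(broken) − Σ(formed) = 746 − 627 = +119 kJ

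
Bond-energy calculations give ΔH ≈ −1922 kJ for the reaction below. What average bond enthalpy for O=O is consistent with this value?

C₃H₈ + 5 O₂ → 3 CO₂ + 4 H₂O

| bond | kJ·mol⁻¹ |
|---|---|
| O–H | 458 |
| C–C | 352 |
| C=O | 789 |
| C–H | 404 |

Let D be the O=O bond energy.
Σ(broken) = 2×352 + 8×404 + 5×D = 3936 + 5D
Σ(formed) = 6×789 + 8×458 = 8398
ΔH = Σ(broken) − Σ(formed) = (3936 + 5D) − (8398) = −4462 + 5D
Setting this equal to −1922 kJ gives 5D = 2540, so D = 508 kJ/mol.

D(O=O) ≈ 508 kJ/mol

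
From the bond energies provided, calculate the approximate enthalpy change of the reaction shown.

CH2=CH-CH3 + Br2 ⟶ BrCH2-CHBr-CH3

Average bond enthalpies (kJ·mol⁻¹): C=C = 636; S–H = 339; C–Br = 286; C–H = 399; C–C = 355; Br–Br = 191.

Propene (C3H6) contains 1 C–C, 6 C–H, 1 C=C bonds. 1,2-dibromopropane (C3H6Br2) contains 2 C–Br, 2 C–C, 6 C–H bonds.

Bonds broken (reactants):
  Br–Br: 1 × 191 = 191
  C–C: 1 × 355 = 355
  C–H: 6 × 399 = 2394
  C=C: 1 × 636 = 636
  Σ(broken) = 3576 kJ
Bonds formed (products):
  C–Br: 2 × 286 = 572
  C–C: 2 × 355 = 710
  C–H: 6 × 399 = 2394
  Σ(formed) = 3676 kJ
ΔH = Σ(broken) − Σ(formed) = 3576 − 3676 = −100 kJ

ΔH ≈ −100 kJ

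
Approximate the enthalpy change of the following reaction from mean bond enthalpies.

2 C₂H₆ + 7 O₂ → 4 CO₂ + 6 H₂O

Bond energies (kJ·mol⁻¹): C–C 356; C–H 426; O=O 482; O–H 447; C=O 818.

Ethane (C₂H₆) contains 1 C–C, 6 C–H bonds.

ΔH ≈ −2710 kJ

Bonds broken (reactants):
  C–C: 2 × 356 = 712
  C–H: 12 × 426 = 5112
  O=O: 7 × 482 = 3374
  Σ(broken) = 9198 kJ
Bonds formed (products):
  C=O: 8 × 818 = 6544
  O–H: 12 × 447 = 5364
  Σ(formed) = 11908 kJ
ΔH = Σ(broken) − Σ(formed) = 9198 − 11908 = −2710 kJ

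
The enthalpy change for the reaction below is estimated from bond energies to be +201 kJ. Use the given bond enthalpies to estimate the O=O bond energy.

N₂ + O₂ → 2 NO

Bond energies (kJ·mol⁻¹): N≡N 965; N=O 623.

D(O=O) ≈ 482 kJ/mol

Let D be the O=O bond energy.
Σ(broken) = 1×965 + 1×D = 965 + D
Σ(formed) = 2×623 = 1246
ΔH = Σ(broken) − Σ(formed) = (965 + D) − (1246) = −281 + D
Setting this equal to +201 kJ gives D = 482 kJ/mol.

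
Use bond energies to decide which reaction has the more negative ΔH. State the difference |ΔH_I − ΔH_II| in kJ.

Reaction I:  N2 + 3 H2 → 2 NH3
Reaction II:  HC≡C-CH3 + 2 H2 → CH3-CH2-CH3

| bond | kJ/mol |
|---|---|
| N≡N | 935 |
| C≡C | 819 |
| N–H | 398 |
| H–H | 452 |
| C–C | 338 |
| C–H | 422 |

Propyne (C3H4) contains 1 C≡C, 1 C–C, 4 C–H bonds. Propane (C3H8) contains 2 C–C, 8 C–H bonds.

Reaction II, by 206 kJ

Reaction I:
  Bonds broken (reactants):
    H–H: 3 × 452 = 1356
    N≡N: 1 × 935 = 935
    Σ(broken) = 2291 kJ
  Bonds formed (products):
    N–H: 6 × 398 = 2388
    Σ(formed) = 2388 kJ
  ΔH_I = 2291 − 2388 = −97 kJ
Reaction II:
  Bonds broken (reactants):
    C≡C: 1 × 819 = 819
    C–C: 1 × 338 = 338
    C–H: 4 × 422 = 1688
    H–H: 2 × 452 = 904
    Σ(broken) = 3749 kJ
  Bonds formed (products):
    C–C: 2 × 338 = 676
    C–H: 8 × 422 = 3376
    Σ(formed) = 4052 kJ
  ΔH_II = 3749 − 4052 = −303 kJ
ΔH_I − ΔH_II = +206 kJ, so reaction II has the more negative ΔH; |ΔH_I − ΔH_II| = 206 kJ.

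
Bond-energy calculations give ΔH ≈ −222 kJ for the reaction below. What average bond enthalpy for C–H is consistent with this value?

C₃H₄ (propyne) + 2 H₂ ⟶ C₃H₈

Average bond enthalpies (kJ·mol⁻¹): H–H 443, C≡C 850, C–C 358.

Let D be the C–H bond energy.
Σ(broken) = 1×850 + 1×358 + 4×D + 2×443 = 2094 + 4D
Σ(formed) = 2×358 + 8×D = 716 + 8D
ΔH = Σ(broken) − Σ(formed) = (2094 + 4D) − (716 + 8D) = +1378 − 4D
Setting this equal to −222 kJ gives 4D = 1600, so D = 400 kJ/mol.

D(C–H) ≈ 400 kJ/mol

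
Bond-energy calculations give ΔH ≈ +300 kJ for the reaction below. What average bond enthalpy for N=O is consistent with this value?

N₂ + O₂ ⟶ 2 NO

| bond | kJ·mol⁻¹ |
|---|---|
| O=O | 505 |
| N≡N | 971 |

D(N=O) ≈ 588 kJ/mol

Let D be the N=O bond energy.
Σ(broken) = 1×971 + 1×505 = 1476
Σ(formed) = 2×D = 2D
ΔH = Σ(broken) − Σ(formed) = (1476) − (2D) = +1476 − 2D
Setting this equal to +300 kJ gives 2D = 1176, so D = 588 kJ/mol.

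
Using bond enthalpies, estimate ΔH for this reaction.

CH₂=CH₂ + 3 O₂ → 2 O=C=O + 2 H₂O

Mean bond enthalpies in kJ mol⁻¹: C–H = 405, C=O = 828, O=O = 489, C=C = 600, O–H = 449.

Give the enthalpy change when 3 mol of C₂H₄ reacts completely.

ΔH = −4263 kJ

Bonds broken (reactants):
  C–H: 4 × 405 = 1620
  C=C: 1 × 600 = 600
  O=O: 3 × 489 = 1467
  Σ(broken) = 3687 kJ
Bonds formed (products):
  C=O: 4 × 828 = 3312
  O–H: 4 × 449 = 1796
  Σ(formed) = 5108 kJ
ΔH = Σ(broken) − Σ(formed) = 3687 − 5108 = −1421 kJ
For 3× the reaction as written: 3 × (−1421) = −4263 kJ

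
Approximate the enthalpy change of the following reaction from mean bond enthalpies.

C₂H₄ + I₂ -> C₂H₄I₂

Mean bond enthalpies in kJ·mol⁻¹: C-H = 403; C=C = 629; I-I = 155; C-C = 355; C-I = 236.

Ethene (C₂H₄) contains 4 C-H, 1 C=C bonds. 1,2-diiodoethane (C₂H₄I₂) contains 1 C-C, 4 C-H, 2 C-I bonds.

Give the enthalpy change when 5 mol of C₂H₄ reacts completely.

ΔH = −215 kJ

Bonds broken (reactants):
  C-H: 4 × 403 = 1612
  C=C: 1 × 629 = 629
  I-I: 1 × 155 = 155
  Σ(broken) = 2396 kJ
Bonds formed (products):
  C-C: 1 × 355 = 355
  C-H: 4 × 403 = 1612
  C-I: 2 × 236 = 472
  Σ(formed) = 2439 kJ
ΔH = Σ(broken) − Σ(formed) = 2396 − 2439 = −43 kJ
For 5× the reaction as written: 5 × (−43) = −215 kJ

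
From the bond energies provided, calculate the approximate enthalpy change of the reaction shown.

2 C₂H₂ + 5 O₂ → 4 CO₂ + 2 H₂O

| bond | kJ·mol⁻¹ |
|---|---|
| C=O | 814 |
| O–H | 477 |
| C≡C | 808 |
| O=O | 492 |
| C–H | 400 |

ΔH ≈ −2744 kJ

Bonds broken (reactants):
  C≡C: 2 × 808 = 1616
  C–H: 4 × 400 = 1600
  O=O: 5 × 492 = 2460
  Σ(broken) = 5676 kJ
Bonds formed (products):
  C=O: 8 × 814 = 6512
  O–H: 4 × 477 = 1908
  Σ(formed) = 8420 kJ
ΔH = Σ(broken) − Σ(formed) = 5676 − 8420 = −2744 kJ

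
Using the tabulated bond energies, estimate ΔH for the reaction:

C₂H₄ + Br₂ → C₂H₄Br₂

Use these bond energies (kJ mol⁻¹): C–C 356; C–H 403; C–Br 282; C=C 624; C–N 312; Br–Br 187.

ΔH ≈ −109 kJ

Bonds broken (reactants):
  Br–Br: 1 × 187 = 187
  C–H: 4 × 403 = 1612
  C=C: 1 × 624 = 624
  Σ(broken) = 2423 kJ
Bonds formed (products):
  C–Br: 2 × 282 = 564
  C–C: 1 × 356 = 356
  C–H: 4 × 403 = 1612
  Σ(formed) = 2532 kJ
ΔH = Σ(broken) − Σ(formed) = 2423 − 2532 = −109 kJ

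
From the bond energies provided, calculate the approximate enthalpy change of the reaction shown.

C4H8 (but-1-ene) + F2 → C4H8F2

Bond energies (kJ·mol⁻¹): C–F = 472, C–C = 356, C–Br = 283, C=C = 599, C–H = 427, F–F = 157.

Bonds broken (reactants):
  C–C: 2 × 356 = 712
  C–H: 8 × 427 = 3416
  C=C: 1 × 599 = 599
  F–F: 1 × 157 = 157
  Σ(broken) = 4884 kJ
Bonds formed (products):
  C–C: 3 × 356 = 1068
  C–F: 2 × 472 = 944
  C–H: 8 × 427 = 3416
  Σ(formed) = 5428 kJ
ΔH = Σ(broken) − Σ(formed) = 4884 − 5428 = −544 kJ

ΔH ≈ −544 kJ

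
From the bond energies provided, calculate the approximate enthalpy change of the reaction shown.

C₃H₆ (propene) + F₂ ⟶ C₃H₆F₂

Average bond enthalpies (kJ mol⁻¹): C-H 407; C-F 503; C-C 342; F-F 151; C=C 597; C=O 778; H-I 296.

ΔH ≈ −600 kJ

Bonds broken (reactants):
  C-C: 1 × 342 = 342
  C-H: 6 × 407 = 2442
  C=C: 1 × 597 = 597
  F-F: 1 × 151 = 151
  Σ(broken) = 3532 kJ
Bonds formed (products):
  C-C: 2 × 342 = 684
  C-F: 2 × 503 = 1006
  C-H: 6 × 407 = 2442
  Σ(formed) = 4132 kJ
ΔH = Σ(broken) − Σ(formed) = 3532 − 4132 = −600 kJ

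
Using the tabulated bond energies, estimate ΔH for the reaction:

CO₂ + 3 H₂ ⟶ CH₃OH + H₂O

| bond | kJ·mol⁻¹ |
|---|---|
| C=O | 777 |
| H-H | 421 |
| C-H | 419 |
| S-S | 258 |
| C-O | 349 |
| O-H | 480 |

Bonds broken (reactants):
  C=O: 2 × 777 = 1554
  H-H: 3 × 421 = 1263
  Σ(broken) = 2817 kJ
Bonds formed (products):
  C-H: 3 × 419 = 1257
  C-O: 1 × 349 = 349
  O-H: 3 × 480 = 1440
  Σ(formed) = 3046 kJ
ΔH = Σ(broken) − Σ(formed) = 2817 − 3046 = −229 kJ

ΔH ≈ −229 kJ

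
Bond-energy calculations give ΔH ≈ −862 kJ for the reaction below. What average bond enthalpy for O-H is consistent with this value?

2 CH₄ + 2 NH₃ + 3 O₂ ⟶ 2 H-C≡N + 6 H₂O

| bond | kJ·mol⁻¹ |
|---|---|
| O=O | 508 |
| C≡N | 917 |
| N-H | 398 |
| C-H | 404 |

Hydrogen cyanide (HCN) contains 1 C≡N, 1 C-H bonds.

D(O-H) ≈ 447 kJ/mol

Let D be the O-H bond energy.
Σ(broken) = 8×404 + 6×398 + 3×508 = 7144
Σ(formed) = 2×917 + 2×404 + 12×D = 2642 + 12D
ΔH = Σ(broken) − Σ(formed) = (7144) − (2642 + 12D) = +4502 − 12D
Setting this equal to −862 kJ gives 12D = 5364, so D = 447 kJ/mol.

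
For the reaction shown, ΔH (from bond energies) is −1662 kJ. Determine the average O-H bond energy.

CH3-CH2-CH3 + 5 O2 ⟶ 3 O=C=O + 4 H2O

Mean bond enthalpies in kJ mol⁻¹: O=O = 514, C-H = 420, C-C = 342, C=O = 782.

D(O-H) ≈ 448 kJ/mol

Let D be the O-H bond energy.
Σ(broken) = 2×342 + 8×420 + 5×514 = 6614
Σ(formed) = 6×782 + 8×D = 4692 + 8D
ΔH = Σ(broken) − Σ(formed) = (6614) − (4692 + 8D) = +1922 − 8D
Setting this equal to −1662 kJ gives 8D = 3584, so D = 448 kJ/mol.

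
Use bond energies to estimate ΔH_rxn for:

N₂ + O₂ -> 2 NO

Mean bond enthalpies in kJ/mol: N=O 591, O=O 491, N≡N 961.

ΔH ≈ +270 kJ

Bonds broken (reactants):
  N≡N: 1 × 961 = 961
  O=O: 1 × 491 = 491
  Σ(broken) = 1452 kJ
Bonds formed (products):
  N=O: 2 × 591 = 1182
  Σ(formed) = 1182 kJ
ΔH = Σ(broken) − Σ(formed) = 1452 − 1182 = +270 kJ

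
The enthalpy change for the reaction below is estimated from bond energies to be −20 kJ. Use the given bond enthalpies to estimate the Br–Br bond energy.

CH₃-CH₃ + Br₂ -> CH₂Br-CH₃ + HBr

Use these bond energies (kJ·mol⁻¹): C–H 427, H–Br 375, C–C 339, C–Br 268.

Let D be the Br–Br bond energy.
Σ(broken) = 1×D + 1×339 + 6×427 = 2901 + D
Σ(formed) = 1×268 + 1×339 + 5×427 + 1×375 = 3117
ΔH = Σ(broken) − Σ(formed) = (2901 + D) − (3117) = −216 + D
Setting this equal to −20 kJ gives D = 196 kJ/mol.

D(Br–Br) ≈ 196 kJ/mol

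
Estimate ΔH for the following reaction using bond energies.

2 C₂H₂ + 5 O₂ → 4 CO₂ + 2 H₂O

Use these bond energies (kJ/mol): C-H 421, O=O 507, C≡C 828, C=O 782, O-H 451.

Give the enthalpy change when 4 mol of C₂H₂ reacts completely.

Bonds broken (reactants):
  C≡C: 2 × 828 = 1656
  C-H: 4 × 421 = 1684
  O=O: 5 × 507 = 2535
  Σ(broken) = 5875 kJ
Bonds formed (products):
  C=O: 8 × 782 = 6256
  O-H: 4 × 451 = 1804
  Σ(formed) = 8060 kJ
ΔH = Σ(broken) − Σ(formed) = 5875 − 8060 = −2185 kJ
For 2× the reaction as written: 2 × (−2185) = −4370 kJ

ΔH = −4370 kJ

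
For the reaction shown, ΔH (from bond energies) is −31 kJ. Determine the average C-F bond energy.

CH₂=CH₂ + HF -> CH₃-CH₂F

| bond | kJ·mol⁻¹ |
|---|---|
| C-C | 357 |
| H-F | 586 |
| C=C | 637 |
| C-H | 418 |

Let D be the C-F bond energy.
Σ(broken) = 4×418 + 1×637 + 1×586 = 2895
Σ(formed) = 1×357 + 1×D + 5×418 = 2447 + D
ΔH = Σ(broken) − Σ(formed) = (2895) − (2447 + D) = +448 − D
Setting this equal to −31 kJ gives D = 479 kJ/mol.

D(C-F) ≈ 479 kJ/mol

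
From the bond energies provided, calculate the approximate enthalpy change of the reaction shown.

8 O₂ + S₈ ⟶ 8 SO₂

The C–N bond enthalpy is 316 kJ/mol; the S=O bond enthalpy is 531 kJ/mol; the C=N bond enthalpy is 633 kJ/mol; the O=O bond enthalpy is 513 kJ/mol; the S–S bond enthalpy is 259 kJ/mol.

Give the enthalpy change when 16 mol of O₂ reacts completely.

Bonds broken (reactants):
  O=O: 8 × 513 = 4104
  S–S: 8 × 259 = 2072
  Σ(broken) = 6176 kJ
Bonds formed (products):
  S=O: 16 × 531 = 8496
  Σ(formed) = 8496 kJ
ΔH = Σ(broken) − Σ(formed) = 6176 − 8496 = −2320 kJ
For 2× the reaction as written: 2 × (−2320) = −4640 kJ

ΔH = −4640 kJ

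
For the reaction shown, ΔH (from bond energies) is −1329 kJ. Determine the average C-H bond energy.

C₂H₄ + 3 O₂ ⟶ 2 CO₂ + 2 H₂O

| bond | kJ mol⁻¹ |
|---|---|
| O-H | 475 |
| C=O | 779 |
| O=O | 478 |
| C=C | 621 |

D(C-H) ≈ 408 kJ/mol

Let D be the C-H bond energy.
Σ(broken) = 4×D + 1×621 + 3×478 = 2055 + 4D
Σ(formed) = 4×779 + 4×475 = 5016
ΔH = Σ(broken) − Σ(formed) = (2055 + 4D) − (5016) = −2961 + 4D
Setting this equal to −1329 kJ gives 4D = 1632, so D = 408 kJ/mol.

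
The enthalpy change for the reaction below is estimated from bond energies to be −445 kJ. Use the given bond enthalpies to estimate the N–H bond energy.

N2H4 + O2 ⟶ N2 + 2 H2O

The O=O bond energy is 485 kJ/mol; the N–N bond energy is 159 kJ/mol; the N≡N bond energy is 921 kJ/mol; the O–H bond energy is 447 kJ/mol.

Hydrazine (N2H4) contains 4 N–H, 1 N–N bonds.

D(N–H) ≈ 405 kJ/mol

Let D be the N–H bond energy.
Σ(broken) = 4×D + 1×159 + 1×485 = 644 + 4D
Σ(formed) = 1×921 + 4×447 = 2709
ΔH = Σ(broken) − Σ(formed) = (644 + 4D) − (2709) = −2065 + 4D
Setting this equal to −445 kJ gives 4D = 1620, so D = 405 kJ/mol.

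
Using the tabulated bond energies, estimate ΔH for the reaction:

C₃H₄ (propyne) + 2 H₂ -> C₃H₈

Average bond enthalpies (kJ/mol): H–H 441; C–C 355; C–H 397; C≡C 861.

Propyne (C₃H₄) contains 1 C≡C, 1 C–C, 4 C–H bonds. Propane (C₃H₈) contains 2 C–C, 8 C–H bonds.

Bonds broken (reactants):
  C≡C: 1 × 861 = 861
  C–C: 1 × 355 = 355
  C–H: 4 × 397 = 1588
  H–H: 2 × 441 = 882
  Σ(broken) = 3686 kJ
Bonds formed (products):
  C–C: 2 × 355 = 710
  C–H: 8 × 397 = 3176
  Σ(formed) = 3886 kJ
ΔH = Σ(broken) − Σ(formed) = 3686 − 3886 = −200 kJ

ΔH ≈ −200 kJ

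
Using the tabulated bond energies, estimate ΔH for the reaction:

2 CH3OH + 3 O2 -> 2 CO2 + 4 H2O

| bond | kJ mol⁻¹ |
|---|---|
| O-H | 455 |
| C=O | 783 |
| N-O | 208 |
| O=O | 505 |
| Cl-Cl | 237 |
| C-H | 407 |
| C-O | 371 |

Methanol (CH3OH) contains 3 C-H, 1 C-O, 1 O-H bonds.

ΔH ≈ −1163 kJ

Bonds broken (reactants):
  C-H: 6 × 407 = 2442
  C-O: 2 × 371 = 742
  O-H: 2 × 455 = 910
  O=O: 3 × 505 = 1515
  Σ(broken) = 5609 kJ
Bonds formed (products):
  C=O: 4 × 783 = 3132
  O-H: 8 × 455 = 3640
  Σ(formed) = 6772 kJ
ΔH = Σ(broken) − Σ(formed) = 5609 − 6772 = −1163 kJ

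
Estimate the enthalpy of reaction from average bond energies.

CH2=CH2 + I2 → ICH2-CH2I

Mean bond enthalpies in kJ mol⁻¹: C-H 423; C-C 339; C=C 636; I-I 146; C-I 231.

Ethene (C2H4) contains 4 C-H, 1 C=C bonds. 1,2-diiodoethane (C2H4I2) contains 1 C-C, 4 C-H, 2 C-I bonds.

ΔH ≈ −19 kJ

Bonds broken (reactants):
  C-H: 4 × 423 = 1692
  C=C: 1 × 636 = 636
  I-I: 1 × 146 = 146
  Σ(broken) = 2474 kJ
Bonds formed (products):
  C-C: 1 × 339 = 339
  C-H: 4 × 423 = 1692
  C-I: 2 × 231 = 462
  Σ(formed) = 2493 kJ
ΔH = Σ(broken) − Σ(formed) = 2474 − 2493 = −19 kJ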